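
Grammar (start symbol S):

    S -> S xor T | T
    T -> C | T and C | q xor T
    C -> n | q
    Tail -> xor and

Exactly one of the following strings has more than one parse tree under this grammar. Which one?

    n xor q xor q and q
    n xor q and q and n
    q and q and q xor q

n xor q xor q and q: 3 trees
n xor q and q and n: 1 tree
q and q and q xor q: 1 tree

n xor q xor q and q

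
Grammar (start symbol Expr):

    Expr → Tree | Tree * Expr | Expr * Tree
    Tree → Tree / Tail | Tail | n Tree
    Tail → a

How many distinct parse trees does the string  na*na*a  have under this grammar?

4

Parse trees for na*na*a:
  [Expr [Tree n [Tree [Tail a]]] * [Expr [Tree n [Tree [Tail a]]] * [Expr [Tree [Tail a]]]]]
  [Expr [Tree n [Tree [Tail a]]] * [Expr [Expr [Tree n [Tree [Tail a]]]] * [Tree [Tail a]]]]
  [Expr [Expr [Tree n [Tree [Tail a]]] * [Expr [Tree n [Tree [Tail a]]]]] * [Tree [Tail a]]]
  [Expr [Expr [Expr [Tree n [Tree [Tail a]]]] * [Tree n [Tree [Tail a]]]] * [Tree [Tail a]]]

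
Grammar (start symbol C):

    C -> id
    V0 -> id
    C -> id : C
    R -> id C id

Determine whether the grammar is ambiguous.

(R, V0 are unreachable from C, so their rules don't affect L(C).) Right-recursive list with a separator: after each atom, whether the separator follows determines the rule. One parse per string.

Unambiguous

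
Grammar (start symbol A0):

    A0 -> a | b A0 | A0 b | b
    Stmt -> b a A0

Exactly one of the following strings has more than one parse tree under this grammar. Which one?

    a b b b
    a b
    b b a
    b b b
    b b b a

b b b

a b b b: 1 tree
a b: 1 tree
b b a: 1 tree
b b b: 4 trees
b b b a: 1 tree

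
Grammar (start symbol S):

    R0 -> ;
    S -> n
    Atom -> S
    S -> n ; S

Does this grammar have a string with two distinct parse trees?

Unambiguous

(Atom, R0 are unreachable from S, so their rules don't affect L(S).) Right-recursive list with a separator: after each atom, whether the separator follows determines the rule. One parse per string.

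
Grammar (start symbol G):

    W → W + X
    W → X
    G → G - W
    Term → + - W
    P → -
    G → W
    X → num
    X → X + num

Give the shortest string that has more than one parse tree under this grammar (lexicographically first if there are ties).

length 1: no string has ≥2 trees
length 3: num + num has 2 parse trees

Two derivations of num + num:
  G ⇒ W ⇒ W + X ⇒ X + X ⇒ num + X ⇒ num + num
  G ⇒ W ⇒ X ⇒ X + num ⇒ num + num

num + num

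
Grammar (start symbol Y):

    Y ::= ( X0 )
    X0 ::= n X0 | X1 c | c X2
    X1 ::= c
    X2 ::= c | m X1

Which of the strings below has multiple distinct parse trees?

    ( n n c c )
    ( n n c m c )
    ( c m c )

( n n c c )

( n n c c ): 2 trees
( n n c m c ): 1 tree
( c m c ): 1 tree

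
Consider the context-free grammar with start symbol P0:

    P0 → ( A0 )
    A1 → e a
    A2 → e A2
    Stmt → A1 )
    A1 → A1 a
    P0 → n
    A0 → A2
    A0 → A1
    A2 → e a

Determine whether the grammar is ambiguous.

Witness: ( e a )

Derivation 1: P0 ⇒ ( A0 ) ⇒ ( A2 ) ⇒ ( e a )
Derivation 2: P0 ⇒ ( A0 ) ⇒ ( A1 ) ⇒ ( e a )

Two distinct leftmost derivations for the same string.

Ambiguous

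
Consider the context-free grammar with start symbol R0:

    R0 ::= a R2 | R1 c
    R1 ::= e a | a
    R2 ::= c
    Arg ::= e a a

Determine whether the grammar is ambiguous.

Witness: a c

Derivation 1: R0 ⇒ a R2 ⇒ a c
Derivation 2: R0 ⇒ R1 c ⇒ a c

Two distinct leftmost derivations for the same string.

Ambiguous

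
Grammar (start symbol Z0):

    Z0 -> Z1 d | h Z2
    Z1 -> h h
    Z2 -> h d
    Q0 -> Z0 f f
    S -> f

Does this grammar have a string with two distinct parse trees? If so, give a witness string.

Witness: h h d

Derivation 1: Z0 ⇒ Z1 d ⇒ h h d
Derivation 2: Z0 ⇒ h Z2 ⇒ h h d

Two distinct leftmost derivations for the same string.

Ambiguous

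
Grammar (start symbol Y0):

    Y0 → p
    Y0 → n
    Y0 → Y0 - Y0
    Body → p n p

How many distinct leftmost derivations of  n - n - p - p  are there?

Parse trees for n - n - p - p:
  [Y0 [Y0 n] - [Y0 [Y0 n] - [Y0 [Y0 p] - [Y0 p]]]]
  [Y0 [Y0 n] - [Y0 [Y0 [Y0 n] - [Y0 p]] - [Y0 p]]]
  [Y0 [Y0 [Y0 n] - [Y0 n]] - [Y0 [Y0 p] - [Y0 p]]]
  [Y0 [Y0 [Y0 n] - [Y0 [Y0 n] - [Y0 p]]] - [Y0 p]]
  [Y0 [Y0 [Y0 [Y0 n] - [Y0 n]] - [Y0 p]] - [Y0 p]]

5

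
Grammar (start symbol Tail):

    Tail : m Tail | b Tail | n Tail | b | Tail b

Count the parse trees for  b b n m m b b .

7

Parse trees for b b n m m b b:
  [Tail b [Tail b [Tail n [Tail m [Tail m [Tail b [Tail b]]]]]]]
  [Tail b [Tail b [Tail n [Tail m [Tail m [Tail [Tail b] b]]]]]]
  [Tail b [Tail b [Tail n [Tail m [Tail [Tail m [Tail b]] b]]]]]
  [Tail b [Tail b [Tail n [Tail [Tail m [Tail m [Tail b]]] b]]]]
  [Tail b [Tail b [Tail [Tail n [Tail m [Tail m [Tail b]]]] b]]]
  [Tail b [Tail [Tail b [Tail n [Tail m [Tail m [Tail b]]]]] b]]
  [Tail [Tail b [Tail b [Tail n [Tail m [Tail m [Tail b]]]]]] b]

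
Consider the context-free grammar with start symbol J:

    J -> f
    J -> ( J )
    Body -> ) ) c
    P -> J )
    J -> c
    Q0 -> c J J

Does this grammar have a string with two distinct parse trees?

Unambiguous

Only J is reachable from J; ignoring the rest: L(J) is { openⁿ atom closeⁿ : n ≥ 0 }. The bracket depth fixes n, and the derivation is forced at every step.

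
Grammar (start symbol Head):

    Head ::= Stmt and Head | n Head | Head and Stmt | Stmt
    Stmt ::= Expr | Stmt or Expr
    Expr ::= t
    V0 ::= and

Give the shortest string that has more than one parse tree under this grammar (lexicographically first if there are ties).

t and t

length 1: no string has ≥2 trees
length 2: no string has ≥2 trees
length 3: t and t has 2 parse trees

Two derivations of t and t:
  Head ⇒ Stmt and Head ⇒ Expr and Head ⇒ t and Head ⇒ t and Stmt ⇒ t and Expr ⇒ t and t
  Head ⇒ Head and Stmt ⇒ Stmt and Stmt ⇒ Expr and Stmt ⇒ t and Stmt ⇒ t and Expr ⇒ t and t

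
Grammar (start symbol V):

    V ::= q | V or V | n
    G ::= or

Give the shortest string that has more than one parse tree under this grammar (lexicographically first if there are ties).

length 1: no string has ≥2 trees
length 3: no string has ≥2 trees
length 5: n or n or n has 2 parse trees

Two derivations of n or n or n:
  V ⇒ V or V ⇒ V or V or V ⇒ n or V or V ⇒ n or n or V ⇒ n or n or n
  V ⇒ V or V ⇒ n or V ⇒ n or V or V ⇒ n or n or V ⇒ n or n or n

n or n or n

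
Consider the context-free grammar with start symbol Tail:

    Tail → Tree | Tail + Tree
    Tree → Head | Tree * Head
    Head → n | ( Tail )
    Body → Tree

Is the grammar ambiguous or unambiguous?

(Body is unreachable from Tail, so its rules don't affect L(Tail).) This is a standard precedence ladder (Tail over Tree over Head), with each level left-recursive on its own operator ('+' at Tail, '*' at Tree). That structure is LR(1), hence unambiguous.

Unambiguous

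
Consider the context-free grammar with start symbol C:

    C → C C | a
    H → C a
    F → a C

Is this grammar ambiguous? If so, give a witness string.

Ambiguous

Witness: a a a

Derivation 1: C ⇒ C C ⇒ C C C ⇒ a C C ⇒ a a C ⇒ a a a
Derivation 2: C ⇒ C C ⇒ a C ⇒ a C C ⇒ a a C ⇒ a a a

Two distinct leftmost derivations for the same string.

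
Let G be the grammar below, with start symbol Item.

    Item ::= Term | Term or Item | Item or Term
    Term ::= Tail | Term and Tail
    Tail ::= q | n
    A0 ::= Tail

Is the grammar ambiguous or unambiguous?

Ambiguous

Witness: n or n

Derivation 1: Item ⇒ Term or Item ⇒ Tail or Item ⇒ n or Item ⇒ n or Term ⇒ n or Tail ⇒ n or n
Derivation 2: Item ⇒ Item or Term ⇒ Term or Term ⇒ Tail or Term ⇒ n or Term ⇒ n or Tail ⇒ n or n

Two distinct leftmost derivations for the same string.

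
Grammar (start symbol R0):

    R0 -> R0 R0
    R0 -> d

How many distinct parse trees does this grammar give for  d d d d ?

Parse trees for d d d d:
  [R0 [R0 d] [R0 [R0 d] [R0 [R0 d] [R0 d]]]]
  [R0 [R0 d] [R0 [R0 [R0 d] [R0 d]] [R0 d]]]
  [R0 [R0 [R0 d] [R0 d]] [R0 [R0 d] [R0 d]]]
  [R0 [R0 [R0 d] [R0 [R0 d] [R0 d]]] [R0 d]]
  [R0 [R0 [R0 [R0 d] [R0 d]] [R0 d]] [R0 d]]

5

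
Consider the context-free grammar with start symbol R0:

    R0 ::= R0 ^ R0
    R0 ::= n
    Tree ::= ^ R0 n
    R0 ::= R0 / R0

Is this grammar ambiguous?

Ambiguous

Witness: n / n / n

Derivation 1: R0 ⇒ R0 / R0 ⇒ n / R0 ⇒ n / R0 / R0 ⇒ n / n / R0 ⇒ n / n / n
Derivation 2: R0 ⇒ R0 / R0 ⇒ R0 / R0 / R0 ⇒ n / R0 / R0 ⇒ n / n / R0 ⇒ n / n / n

Two distinct leftmost derivations for the same string.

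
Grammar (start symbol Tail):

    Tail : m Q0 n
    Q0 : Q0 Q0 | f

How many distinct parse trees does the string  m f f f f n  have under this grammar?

5

Parse trees for m f f f f n:
  [Tail m [Q0 [Q0 f] [Q0 [Q0 f] [Q0 [Q0 f] [Q0 f]]]] n]
  [Tail m [Q0 [Q0 f] [Q0 [Q0 [Q0 f] [Q0 f]] [Q0 f]]] n]
  [Tail m [Q0 [Q0 [Q0 f] [Q0 f]] [Q0 [Q0 f] [Q0 f]]] n]
  [Tail m [Q0 [Q0 [Q0 f] [Q0 [Q0 f] [Q0 f]]] [Q0 f]] n]
  [Tail m [Q0 [Q0 [Q0 [Q0 f] [Q0 f]] [Q0 f]] [Q0 f]] n]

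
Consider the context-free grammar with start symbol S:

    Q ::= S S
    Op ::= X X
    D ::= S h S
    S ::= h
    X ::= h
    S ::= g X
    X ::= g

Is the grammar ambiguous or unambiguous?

(Op, Q, D are unreachable from S, so their rules don't affect L(S).) Each reachable nonterminal has at most one production per leading terminal, and all productions are right-linear; the derivation is determined token-by-token.

Unambiguous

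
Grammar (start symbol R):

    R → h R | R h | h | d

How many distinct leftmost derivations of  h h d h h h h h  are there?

Parse trees for h h d h h h h h (showing first 6 of 21):
  [R h [R h [R [R [R [R [R [R d] h] h] h] h] h]]]
  [R h [R [R h [R [R [R [R [R d] h] h] h] h]] h]]
  [R h [R [R [R h [R [R [R [R d] h] h] h]] h] h]]
  [R h [R [R [R [R h [R [R [R d] h] h]] h] h] h]]
  [R h [R [R [R [R [R h [R [R d] h]] h] h] h] h]]
  [R h [R [R [R [R [R [R h [R d]] h] h] h] h] h]]

21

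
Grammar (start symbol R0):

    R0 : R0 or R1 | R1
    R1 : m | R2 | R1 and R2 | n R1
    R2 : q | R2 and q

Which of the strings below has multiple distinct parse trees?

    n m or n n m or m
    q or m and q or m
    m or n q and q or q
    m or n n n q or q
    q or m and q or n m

n m or n n m or m: 1 tree
q or m and q or m: 1 tree
m or n q and q or q: 3 trees
m or n n n q or q: 1 tree
q or m and q or n m: 1 tree

m or n q and q or q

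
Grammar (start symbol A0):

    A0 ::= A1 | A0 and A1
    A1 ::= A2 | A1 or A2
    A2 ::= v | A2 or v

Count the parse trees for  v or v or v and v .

4

Parse trees for v or v or v and v:
  [A0 [A0 [A1 [A2 [A2 [A2 v] or v] or v]]] and [A1 [A2 v]]]
  [A0 [A0 [A1 [A1 [A2 v]] or [A2 [A2 v] or v]]] and [A1 [A2 v]]]
  [A0 [A0 [A1 [A1 [A2 [A2 v] or v]] or [A2 v]]] and [A1 [A2 v]]]
  [A0 [A0 [A1 [A1 [A1 [A2 v]] or [A2 v]] or [A2 v]]] and [A1 [A2 v]]]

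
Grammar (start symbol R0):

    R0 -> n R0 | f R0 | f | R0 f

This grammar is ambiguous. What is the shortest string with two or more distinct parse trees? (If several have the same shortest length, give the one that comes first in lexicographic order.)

length 1: no string has ≥2 trees
length 2: f f has 2 parse trees

Two derivations of f f:
  R0 ⇒ f R0 ⇒ f f
  R0 ⇒ R0 f ⇒ f f

f f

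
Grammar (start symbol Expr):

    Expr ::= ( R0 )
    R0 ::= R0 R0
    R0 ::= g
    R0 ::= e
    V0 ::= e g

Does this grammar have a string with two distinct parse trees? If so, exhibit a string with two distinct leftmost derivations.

Ambiguous

Witness: ( e e e )

Derivation 1: Expr ⇒ ( R0 ) ⇒ ( R0 R0 ) ⇒ ( R0 R0 R0 ) ⇒ ( e R0 R0 ) ⇒ ( e e R0 ) ⇒ ( e e e )
Derivation 2: Expr ⇒ ( R0 ) ⇒ ( R0 R0 ) ⇒ ( e R0 ) ⇒ ( e R0 R0 ) ⇒ ( e e R0 ) ⇒ ( e e e )

Two distinct leftmost derivations for the same string.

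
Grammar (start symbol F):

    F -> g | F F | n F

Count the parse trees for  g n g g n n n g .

Parse trees for g n g g n n n g (showing first 6 of 9):
  [F [F g] [F [F n [F g]] [F [F g] [F n [F n [F n [F g]]]]]]]
  [F [F g] [F [F [F n [F g]] [F g]] [F n [F n [F n [F g]]]]]]
  [F [F g] [F [F n [F [F g] [F g]]] [F n [F n [F n [F g]]]]]]
  [F [F g] [F n [F [F g] [F [F g] [F n [F n [F n [F g]]]]]]]]
  [F [F g] [F n [F [F [F g] [F g]] [F n [F n [F n [F g]]]]]]]
  [F [F [F g] [F n [F g]]] [F [F g] [F n [F n [F n [F g]]]]]]

9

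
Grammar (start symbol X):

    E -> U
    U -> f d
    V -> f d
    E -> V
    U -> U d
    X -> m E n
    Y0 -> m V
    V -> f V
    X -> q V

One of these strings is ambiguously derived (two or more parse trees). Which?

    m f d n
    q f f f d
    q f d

m f d n: 2 trees
q f f f d: 1 tree
q f d: 1 tree

m f d n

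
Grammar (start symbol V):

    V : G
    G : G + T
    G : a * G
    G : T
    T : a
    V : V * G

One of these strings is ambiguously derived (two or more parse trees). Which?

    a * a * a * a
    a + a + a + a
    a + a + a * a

a * a * a * a

a * a * a * a: 8 trees
a + a + a + a: 1 tree
a + a + a * a: 1 tree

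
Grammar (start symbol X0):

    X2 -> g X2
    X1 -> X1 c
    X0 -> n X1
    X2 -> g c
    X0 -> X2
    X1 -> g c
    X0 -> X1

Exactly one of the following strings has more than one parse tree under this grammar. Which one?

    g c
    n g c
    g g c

g c

g c: 2 trees
n g c: 1 tree
g g c: 1 tree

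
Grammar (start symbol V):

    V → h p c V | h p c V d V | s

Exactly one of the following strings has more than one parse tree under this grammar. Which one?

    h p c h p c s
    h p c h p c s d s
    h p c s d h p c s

h p c h p c s: 1 tree
h p c h p c s d s: 2 trees
h p c s d h p c s: 1 tree

h p c h p c s d s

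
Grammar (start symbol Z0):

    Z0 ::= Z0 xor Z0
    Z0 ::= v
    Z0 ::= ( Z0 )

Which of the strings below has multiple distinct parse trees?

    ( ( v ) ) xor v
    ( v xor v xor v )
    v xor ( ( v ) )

( v xor v xor v )

( ( v ) ) xor v: 1 tree
( v xor v xor v ): 2 trees
v xor ( ( v ) ): 1 tree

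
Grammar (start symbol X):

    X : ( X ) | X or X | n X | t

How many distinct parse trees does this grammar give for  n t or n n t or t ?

Parse trees for n t or n n t or t (showing first 6 of 9):
  [X [X n [X t]] or [X [X n [X n [X t]]] or [X t]]]
  [X [X n [X t]] or [X n [X [X n [X t]] or [X t]]]]
  [X [X n [X t]] or [X n [X n [X [X t] or [X t]]]]]
  [X [X [X n [X t]] or [X n [X n [X t]]]] or [X t]]
  [X [X n [X [X t] or [X n [X n [X t]]]]] or [X t]]
  [X n [X [X t] or [X [X n [X n [X t]]] or [X t]]]]

9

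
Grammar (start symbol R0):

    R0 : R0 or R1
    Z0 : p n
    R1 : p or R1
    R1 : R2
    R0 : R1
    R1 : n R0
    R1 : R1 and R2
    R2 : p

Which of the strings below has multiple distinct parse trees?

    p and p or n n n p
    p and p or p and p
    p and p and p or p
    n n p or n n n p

p and p or n n n p: 1 tree
p and p or p and p: 1 tree
p and p and p or p: 1 tree
n n p or n n n p: 4 trees

n n p or n n n p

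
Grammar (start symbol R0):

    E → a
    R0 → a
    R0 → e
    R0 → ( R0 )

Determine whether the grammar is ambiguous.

Unambiguous

(E is unreachable from R0, so its rules don't affect L(R0).) L(R0) is { openⁿ atom closeⁿ : n ≥ 0 }. The bracket depth fixes n, and the derivation is forced at every step.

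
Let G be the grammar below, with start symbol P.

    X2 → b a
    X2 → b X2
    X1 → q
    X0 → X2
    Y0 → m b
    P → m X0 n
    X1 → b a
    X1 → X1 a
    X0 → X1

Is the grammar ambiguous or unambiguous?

Witness: m b a n

Derivation 1: P ⇒ m X0 n ⇒ m X2 n ⇒ m b a n
Derivation 2: P ⇒ m X0 n ⇒ m X1 n ⇒ m b a n

Two distinct leftmost derivations for the same string.

Ambiguous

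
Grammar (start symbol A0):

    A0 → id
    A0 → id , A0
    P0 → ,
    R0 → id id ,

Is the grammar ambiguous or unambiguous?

(P0, R0 are unreachable from A0, so their rules don't affect L(A0).) Right-recursive list with a separator: after each atom, whether the separator follows determines the rule. One parse per string.

Unambiguous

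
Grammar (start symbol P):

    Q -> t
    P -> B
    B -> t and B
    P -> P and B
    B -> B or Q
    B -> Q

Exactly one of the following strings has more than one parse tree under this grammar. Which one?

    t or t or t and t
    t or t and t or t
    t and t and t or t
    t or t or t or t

t and t and t or t

t or t or t and t: 1 tree
t or t and t or t: 1 tree
t and t and t or t: 7 trees
t or t or t or t: 1 tree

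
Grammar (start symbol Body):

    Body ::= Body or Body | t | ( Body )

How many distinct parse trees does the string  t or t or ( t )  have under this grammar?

Parse trees for t or t or ( t ):
  [Body [Body t] or [Body [Body t] or [Body ( [Body t] )]]]
  [Body [Body [Body t] or [Body t]] or [Body ( [Body t] )]]

2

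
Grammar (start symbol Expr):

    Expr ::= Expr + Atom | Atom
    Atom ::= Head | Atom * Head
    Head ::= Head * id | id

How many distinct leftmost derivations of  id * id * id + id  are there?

4

Parse trees for id * id * id + id:
  [Expr [Expr [Atom [Head [Head [Head id] * id] * id]]] + [Atom [Head id]]]
  [Expr [Expr [Atom [Atom [Head id]] * [Head [Head id] * id]]] + [Atom [Head id]]]
  [Expr [Expr [Atom [Atom [Head [Head id] * id]] * [Head id]]] + [Atom [Head id]]]
  [Expr [Expr [Atom [Atom [Atom [Head id]] * [Head id]] * [Head id]]] + [Atom [Head id]]]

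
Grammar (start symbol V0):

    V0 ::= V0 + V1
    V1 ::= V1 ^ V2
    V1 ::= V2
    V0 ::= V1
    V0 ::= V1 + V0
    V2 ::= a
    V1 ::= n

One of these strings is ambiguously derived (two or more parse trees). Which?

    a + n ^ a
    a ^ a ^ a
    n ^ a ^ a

a + n ^ a

a + n ^ a: 2 trees
a ^ a ^ a: 1 tree
n ^ a ^ a: 1 tree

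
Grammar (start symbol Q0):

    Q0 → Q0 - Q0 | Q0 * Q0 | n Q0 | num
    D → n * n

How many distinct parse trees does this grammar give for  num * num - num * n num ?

5

Parse trees for num * num - num * n num:
  [Q0 [Q0 [Q0 num] * [Q0 num]] - [Q0 [Q0 num] * [Q0 n [Q0 num]]]]
  [Q0 [Q0 num] * [Q0 [Q0 num] - [Q0 [Q0 num] * [Q0 n [Q0 num]]]]]
  [Q0 [Q0 num] * [Q0 [Q0 [Q0 num] - [Q0 num]] * [Q0 n [Q0 num]]]]
  [Q0 [Q0 [Q0 [Q0 num] * [Q0 num]] - [Q0 num]] * [Q0 n [Q0 num]]]
  [Q0 [Q0 [Q0 num] * [Q0 [Q0 num] - [Q0 num]]] * [Q0 n [Q0 num]]]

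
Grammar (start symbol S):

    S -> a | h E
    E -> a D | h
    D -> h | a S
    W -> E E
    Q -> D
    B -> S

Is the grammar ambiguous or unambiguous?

Unambiguous

(W, Q, B are unreachable from S, so their rules don't affect L(S).) Each reachable nonterminal has at most one production per leading terminal, and all productions are right-linear; the derivation is determined token-by-token.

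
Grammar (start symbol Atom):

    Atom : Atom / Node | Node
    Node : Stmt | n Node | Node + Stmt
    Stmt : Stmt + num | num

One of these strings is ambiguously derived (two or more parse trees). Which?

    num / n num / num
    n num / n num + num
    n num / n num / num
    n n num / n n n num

n num / n num + num

num / n num / num: 1 tree
n num / n num + num: 3 trees
n num / n num / num: 1 tree
n n num / n n n num: 1 tree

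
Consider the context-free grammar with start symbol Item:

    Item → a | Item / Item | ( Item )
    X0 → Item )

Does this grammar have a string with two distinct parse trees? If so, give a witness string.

Witness: a / a / a

Derivation 1: Item ⇒ Item / Item ⇒ a / Item ⇒ a / Item / Item ⇒ a / a / Item ⇒ a / a / a
Derivation 2: Item ⇒ Item / Item ⇒ Item / Item / Item ⇒ a / Item / Item ⇒ a / a / Item ⇒ a / a / a

Two distinct leftmost derivations for the same string.

Ambiguous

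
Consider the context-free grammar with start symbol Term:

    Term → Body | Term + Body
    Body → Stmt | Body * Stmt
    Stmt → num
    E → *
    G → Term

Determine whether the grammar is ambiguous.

Unambiguous

Only Term, Body, Stmt are reachable from Term; ignoring the rest: This is a standard precedence ladder (Term over Body over Stmt), with each level left-recursive on its own operator ('+' at Term, '*' at Body). That structure is LR(1), hence unambiguous.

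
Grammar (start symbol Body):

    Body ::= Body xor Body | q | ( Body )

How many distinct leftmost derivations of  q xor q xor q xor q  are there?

5

Parse trees for q xor q xor q xor q:
  [Body [Body q] xor [Body [Body q] xor [Body [Body q] xor [Body q]]]]
  [Body [Body q] xor [Body [Body [Body q] xor [Body q]] xor [Body q]]]
  [Body [Body [Body q] xor [Body q]] xor [Body [Body q] xor [Body q]]]
  [Body [Body [Body q] xor [Body [Body q] xor [Body q]]] xor [Body q]]
  [Body [Body [Body [Body q] xor [Body q]] xor [Body q]] xor [Body q]]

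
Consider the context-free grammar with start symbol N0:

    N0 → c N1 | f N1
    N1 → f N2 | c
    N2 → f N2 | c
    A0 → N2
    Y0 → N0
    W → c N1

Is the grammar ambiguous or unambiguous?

Unambiguous

Only N0, N1, N2 are reachable from N0; ignoring the rest: Each reachable nonterminal has at most one production per leading terminal, and all productions are right-linear; the derivation is determined token-by-token.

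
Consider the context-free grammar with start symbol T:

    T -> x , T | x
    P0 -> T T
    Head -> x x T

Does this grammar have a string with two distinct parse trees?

Unambiguous

Only T is reachable from T; ignoring the rest: The reachable grammar is A → atom sep A | atom. Each atom is followed by either the separator (recurse) or end-of-string (stop) — no choice point.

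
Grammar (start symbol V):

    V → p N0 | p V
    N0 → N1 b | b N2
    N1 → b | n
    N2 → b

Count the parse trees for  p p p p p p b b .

2

Parse trees for p p p p p p b b:
  [V p [V p [V p [V p [V p [V p [N0 [N1 b] b]]]]]]]
  [V p [V p [V p [V p [V p [V p [N0 b [N2 b]]]]]]]]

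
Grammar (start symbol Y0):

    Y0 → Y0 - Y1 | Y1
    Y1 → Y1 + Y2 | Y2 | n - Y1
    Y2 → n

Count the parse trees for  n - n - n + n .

Parse trees for n - n - n + n:
  [Y0 [Y0 [Y1 [Y2 n]]] - [Y1 [Y1 n - [Y1 [Y2 n]]] + [Y2 n]]]
  [Y0 [Y0 [Y1 [Y2 n]]] - [Y1 n - [Y1 [Y1 [Y2 n]] + [Y2 n]]]]
  [Y0 [Y0 [Y0 [Y1 [Y2 n]]] - [Y1 [Y2 n]]] - [Y1 [Y1 [Y2 n]] + [Y2 n]]]
  [Y0 [Y0 [Y1 n - [Y1 [Y2 n]]]] - [Y1 [Y1 [Y2 n]] + [Y2 n]]]
  [Y0 [Y1 [Y1 n - [Y1 n - [Y1 [Y2 n]]]] + [Y2 n]]]
  [Y0 [Y1 n - [Y1 [Y1 n - [Y1 [Y2 n]]] + [Y2 n]]]]
  [Y0 [Y1 n - [Y1 n - [Y1 [Y1 [Y2 n]] + [Y2 n]]]]]

7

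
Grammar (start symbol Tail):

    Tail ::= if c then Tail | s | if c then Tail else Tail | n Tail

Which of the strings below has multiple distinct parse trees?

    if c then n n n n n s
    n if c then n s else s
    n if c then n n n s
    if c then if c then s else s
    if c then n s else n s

if c then if c then s else s

if c then n n n n n s: 1 tree
n if c then n s else s: 1 tree
n if c then n n n s: 1 tree
if c then if c then s else s: 2 trees
if c then n s else n s: 1 tree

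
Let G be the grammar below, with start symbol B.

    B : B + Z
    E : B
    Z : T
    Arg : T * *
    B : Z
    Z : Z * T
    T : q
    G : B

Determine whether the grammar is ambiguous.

(E, Arg, G are unreachable from B, so their rules don't affect L(B).) The grammar is stratified — B handles '+' (left-recursive), Z handles '*', T atoms. Each operator has a fixed associativity and precedence level, so every string has one parse.

Unambiguous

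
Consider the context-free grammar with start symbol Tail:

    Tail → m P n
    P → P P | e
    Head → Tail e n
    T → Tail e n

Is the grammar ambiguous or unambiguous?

Witness: m e e e n

Derivation 1: Tail ⇒ m P n ⇒ m P P n ⇒ m P P P n ⇒ m e P P n ⇒ m e e P n ⇒ m e e e n
Derivation 2: Tail ⇒ m P n ⇒ m P P n ⇒ m e P n ⇒ m e P P n ⇒ m e e P n ⇒ m e e e n

Two distinct leftmost derivations for the same string.

Ambiguous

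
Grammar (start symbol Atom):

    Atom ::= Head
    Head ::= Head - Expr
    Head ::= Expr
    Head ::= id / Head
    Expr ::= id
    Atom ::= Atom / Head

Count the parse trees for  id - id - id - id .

1

Parse trees for id - id - id - id:
  [Atom [Head [Head [Head [Head [Expr id]] - [Expr id]] - [Expr id]] - [Expr id]]]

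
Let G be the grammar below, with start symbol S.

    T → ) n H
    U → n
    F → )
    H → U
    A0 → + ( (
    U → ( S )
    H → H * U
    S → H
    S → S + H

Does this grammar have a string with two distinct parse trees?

Only S, H, U are reachable from S; ignoring the rest: This is a standard precedence ladder (S over H over U), with each level left-recursive on its own operator ('+' at S, '*' at H). That structure is LR(1), hence unambiguous.

Unambiguous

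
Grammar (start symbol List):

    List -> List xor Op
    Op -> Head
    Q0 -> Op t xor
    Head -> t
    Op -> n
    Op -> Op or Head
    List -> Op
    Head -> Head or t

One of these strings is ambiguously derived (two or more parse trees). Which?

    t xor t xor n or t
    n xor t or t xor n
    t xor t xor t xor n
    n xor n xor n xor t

n xor t or t xor n

t xor t xor n or t: 1 tree
n xor t or t xor n: 2 trees
t xor t xor t xor n: 1 tree
n xor n xor n xor t: 1 tree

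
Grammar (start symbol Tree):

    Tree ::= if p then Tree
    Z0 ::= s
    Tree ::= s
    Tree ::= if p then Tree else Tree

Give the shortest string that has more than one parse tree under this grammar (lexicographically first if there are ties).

length 1: no string has ≥2 trees
length 4: no string has ≥2 trees
length 6: no string has ≥2 trees
length 7: no string has ≥2 trees
length 9: if p then if p then s else s has 2 parse trees

Two derivations of if p then if p then s else s:
  Tree ⇒ if p then Tree ⇒ if p then if p then Tree else Tree ⇒ if p then if p then s else Tree ⇒ if p then if p then s else s
  Tree ⇒ if p then Tree else Tree ⇒ if p then if p then Tree else Tree ⇒ if p then if p then s else Tree ⇒ if p then if p then s else s

if p then if p then s else s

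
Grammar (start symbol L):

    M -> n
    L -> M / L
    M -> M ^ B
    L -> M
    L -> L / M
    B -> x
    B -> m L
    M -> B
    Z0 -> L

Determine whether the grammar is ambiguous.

Witness: n / n

Derivation 1: L ⇒ M / L ⇒ n / L ⇒ n / M ⇒ n / n
Derivation 2: L ⇒ L / M ⇒ M / M ⇒ n / M ⇒ n / n

Two distinct leftmost derivations for the same string.

Ambiguous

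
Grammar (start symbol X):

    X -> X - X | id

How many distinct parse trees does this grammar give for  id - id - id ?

2

Parse trees for id - id - id:
  [X [X id] - [X [X id] - [X id]]]
  [X [X [X id] - [X id]] - [X id]]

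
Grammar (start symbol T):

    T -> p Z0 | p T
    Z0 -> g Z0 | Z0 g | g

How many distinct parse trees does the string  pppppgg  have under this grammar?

Parse trees for pppppgg:
  [T p [T p [T p [T p [T p [Z0 g [Z0 g]]]]]]]
  [T p [T p [T p [T p [T p [Z0 [Z0 g] g]]]]]]

2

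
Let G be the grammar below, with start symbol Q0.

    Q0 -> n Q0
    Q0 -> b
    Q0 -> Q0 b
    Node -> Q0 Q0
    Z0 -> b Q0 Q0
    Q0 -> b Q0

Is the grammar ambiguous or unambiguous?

Ambiguous

Witness: b b

Derivation 1: Q0 ⇒ Q0 b ⇒ b b
Derivation 2: Q0 ⇒ b Q0 ⇒ b b

Two distinct leftmost derivations for the same string.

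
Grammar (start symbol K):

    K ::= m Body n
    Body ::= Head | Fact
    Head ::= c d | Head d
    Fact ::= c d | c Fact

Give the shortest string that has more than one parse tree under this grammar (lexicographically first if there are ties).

m c d n

length 4: m c d n has 2 parse trees

Two derivations of m c d n:
  K ⇒ m Body n ⇒ m Head n ⇒ m c d n
  K ⇒ m Body n ⇒ m Fact n ⇒ m c d n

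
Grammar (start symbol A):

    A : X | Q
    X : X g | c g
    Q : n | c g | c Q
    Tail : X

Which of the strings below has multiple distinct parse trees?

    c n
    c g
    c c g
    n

c g

c n: 1 tree
c g: 2 trees
c c g: 1 tree
n: 1 tree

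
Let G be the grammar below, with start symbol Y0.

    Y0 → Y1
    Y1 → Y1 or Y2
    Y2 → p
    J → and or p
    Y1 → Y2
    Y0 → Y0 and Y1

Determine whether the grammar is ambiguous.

(J is unreachable from Y0, so its rules don't affect L(Y0).) This is a standard precedence ladder (Y0 over Y1 over Y2), with each level left-recursive on its own operator ('and' at Y0, 'or' at Y1). That structure is LR(1), hence unambiguous.

Unambiguous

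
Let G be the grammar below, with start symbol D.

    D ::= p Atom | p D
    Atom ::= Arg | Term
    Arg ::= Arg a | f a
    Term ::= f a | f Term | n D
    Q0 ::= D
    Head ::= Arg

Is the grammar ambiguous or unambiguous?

Witness: p f a

Derivation 1: D ⇒ p Atom ⇒ p Arg ⇒ p f a
Derivation 2: D ⇒ p Atom ⇒ p Term ⇒ p f a

Two distinct leftmost derivations for the same string.

Ambiguous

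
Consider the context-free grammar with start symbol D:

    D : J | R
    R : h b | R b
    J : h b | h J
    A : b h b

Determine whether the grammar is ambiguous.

Ambiguous

Witness: h b

Derivation 1: D ⇒ J ⇒ h b
Derivation 2: D ⇒ R ⇒ h b

Two distinct leftmost derivations for the same string.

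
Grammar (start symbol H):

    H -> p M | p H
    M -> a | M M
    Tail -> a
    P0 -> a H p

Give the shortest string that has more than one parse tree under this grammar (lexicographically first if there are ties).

length 2: no string has ≥2 trees
length 3: no string has ≥2 trees
length 4: p a a a has 2 parse trees

Two derivations of p a a a:
  H ⇒ p M ⇒ p M M ⇒ p a M ⇒ p a M M ⇒ p a a M ⇒ p a a a
  H ⇒ p M ⇒ p M M ⇒ p M M M ⇒ p a M M ⇒ p a a M ⇒ p a a a

p a a a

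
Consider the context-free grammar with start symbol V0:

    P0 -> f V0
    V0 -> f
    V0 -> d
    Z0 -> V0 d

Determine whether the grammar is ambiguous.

Unambiguous

Only V0 is reachable from V0; ignoring the rest: Restricted to the reachable nonterminals, every rule has the form A → t or A → t B, and no two rules for the same A share a first terminal. The grammar encodes a DFA — one run per string.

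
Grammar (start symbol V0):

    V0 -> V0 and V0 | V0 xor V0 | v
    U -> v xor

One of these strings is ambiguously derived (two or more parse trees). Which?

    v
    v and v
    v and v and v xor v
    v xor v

v: 1 tree
v and v: 1 tree
v and v and v xor v: 5 trees
v xor v: 1 tree

v and v and v xor v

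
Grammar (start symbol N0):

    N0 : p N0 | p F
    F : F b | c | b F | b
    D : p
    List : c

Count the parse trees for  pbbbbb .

Parse trees for pbbbbb (showing first 6 of 16):
  [N0 p [F [F [F [F [F b] b] b] b] b]]
  [N0 p [F [F [F [F b [F b]] b] b] b]]
  [N0 p [F [F [F b [F [F b] b]] b] b]]
  [N0 p [F [F [F b [F b [F b]]] b] b]]
  [N0 p [F [F b [F [F [F b] b] b]] b]]
  [N0 p [F [F b [F [F b [F b]] b]] b]]

16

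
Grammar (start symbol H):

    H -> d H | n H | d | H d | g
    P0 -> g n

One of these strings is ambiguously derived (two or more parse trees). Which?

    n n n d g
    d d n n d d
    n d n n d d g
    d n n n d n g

n n n d g: 1 tree
d d n n d d: 6 trees
n d n n d d g: 1 tree
d n n n d n g: 1 tree

d d n n d d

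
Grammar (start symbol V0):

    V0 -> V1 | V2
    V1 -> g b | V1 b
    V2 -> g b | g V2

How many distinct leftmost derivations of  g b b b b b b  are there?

1

Parse trees for g b b b b b b:
  [V0 [V1 [V1 [V1 [V1 [V1 [V1 g b] b] b] b] b] b]]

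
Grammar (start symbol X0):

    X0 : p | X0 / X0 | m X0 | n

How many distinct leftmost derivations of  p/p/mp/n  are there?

Parse trees for p/p/mp/n:
  [X0 [X0 p] / [X0 [X0 p] / [X0 [X0 m [X0 p]] / [X0 n]]]]
  [X0 [X0 p] / [X0 [X0 p] / [X0 m [X0 [X0 p] / [X0 n]]]]]
  [X0 [X0 p] / [X0 [X0 [X0 p] / [X0 m [X0 p]]] / [X0 n]]]
  [X0 [X0 [X0 p] / [X0 p]] / [X0 [X0 m [X0 p]] / [X0 n]]]
  [X0 [X0 [X0 p] / [X0 p]] / [X0 m [X0 [X0 p] / [X0 n]]]]
  [X0 [X0 [X0 p] / [X0 [X0 p] / [X0 m [X0 p]]]] / [X0 n]]
  [X0 [X0 [X0 [X0 p] / [X0 p]] / [X0 m [X0 p]]] / [X0 n]]

7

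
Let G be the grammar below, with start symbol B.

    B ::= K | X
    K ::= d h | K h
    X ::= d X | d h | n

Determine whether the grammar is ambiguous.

Ambiguous

Witness: d h

Derivation 1: B ⇒ K ⇒ d h
Derivation 2: B ⇒ X ⇒ d h

Two distinct leftmost derivations for the same string.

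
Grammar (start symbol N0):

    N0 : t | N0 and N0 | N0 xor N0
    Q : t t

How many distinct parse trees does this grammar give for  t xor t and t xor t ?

5

Parse trees for t xor t and t xor t:
  [N0 [N0 [N0 t] xor [N0 t]] and [N0 [N0 t] xor [N0 t]]]
  [N0 [N0 t] xor [N0 [N0 t] and [N0 [N0 t] xor [N0 t]]]]
  [N0 [N0 t] xor [N0 [N0 [N0 t] and [N0 t]] xor [N0 t]]]
  [N0 [N0 [N0 [N0 t] xor [N0 t]] and [N0 t]] xor [N0 t]]
  [N0 [N0 [N0 t] xor [N0 [N0 t] and [N0 t]]] xor [N0 t]]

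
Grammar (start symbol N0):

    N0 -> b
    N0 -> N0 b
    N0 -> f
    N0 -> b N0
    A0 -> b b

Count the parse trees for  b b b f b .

4

Parse trees for b b b f b:
  [N0 [N0 b [N0 b [N0 b [N0 f]]]] b]
  [N0 b [N0 [N0 b [N0 b [N0 f]]] b]]
  [N0 b [N0 b [N0 [N0 b [N0 f]] b]]]
  [N0 b [N0 b [N0 b [N0 [N0 f] b]]]]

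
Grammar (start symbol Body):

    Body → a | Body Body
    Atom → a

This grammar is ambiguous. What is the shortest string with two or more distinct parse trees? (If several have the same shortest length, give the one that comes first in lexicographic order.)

a a a

length 1: no string has ≥2 trees
length 2: no string has ≥2 trees
length 3: a a a has 2 parse trees

Two derivations of a a a:
  Body ⇒ Body Body ⇒ a Body ⇒ a Body Body ⇒ a a Body ⇒ a a a
  Body ⇒ Body Body ⇒ Body Body Body ⇒ a Body Body ⇒ a a Body ⇒ a a a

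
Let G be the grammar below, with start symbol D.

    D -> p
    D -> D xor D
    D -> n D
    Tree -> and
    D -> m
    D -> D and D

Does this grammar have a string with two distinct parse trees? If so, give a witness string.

Witness: n m and m

Derivation 1: D ⇒ n D ⇒ n D and D ⇒ n m and D ⇒ n m and m
Derivation 2: D ⇒ D and D ⇒ n D and D ⇒ n m and D ⇒ n m and m

Two distinct leftmost derivations for the same string.

Ambiguous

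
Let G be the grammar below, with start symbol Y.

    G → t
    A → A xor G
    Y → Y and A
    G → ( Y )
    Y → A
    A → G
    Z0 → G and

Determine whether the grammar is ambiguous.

Unambiguous

Only Y, A, G are reachable from Y; ignoring the rest: The grammar is stratified — Y handles 'and' (left-recursive), A handles 'xor', G atoms. Each operator has a fixed associativity and precedence level, so every string has one parse.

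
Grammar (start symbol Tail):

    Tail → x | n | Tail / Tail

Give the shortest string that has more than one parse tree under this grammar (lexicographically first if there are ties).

n / n / n

length 1: no string has ≥2 trees
length 3: no string has ≥2 trees
length 5: n / n / n has 2 parse trees

Two derivations of n / n / n:
  Tail ⇒ Tail / Tail ⇒ n / Tail ⇒ n / Tail / Tail ⇒ n / n / Tail ⇒ n / n / n
  Tail ⇒ Tail / Tail ⇒ Tail / Tail / Tail ⇒ n / Tail / Tail ⇒ n / n / Tail ⇒ n / n / n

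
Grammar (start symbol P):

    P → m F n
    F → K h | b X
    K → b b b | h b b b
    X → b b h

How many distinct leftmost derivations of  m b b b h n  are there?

Parse trees for m b b b h n:
  [P m [F [K b b b] h] n]
  [P m [F b [X b b h]] n]

2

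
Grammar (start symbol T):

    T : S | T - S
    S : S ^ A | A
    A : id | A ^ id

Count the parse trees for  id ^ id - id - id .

2

Parse trees for id ^ id - id - id:
  [T [T [T [S [S [A id]] ^ [A id]]] - [S [A id]]] - [S [A id]]]
  [T [T [T [S [A [A id] ^ id]]] - [S [A id]]] - [S [A id]]]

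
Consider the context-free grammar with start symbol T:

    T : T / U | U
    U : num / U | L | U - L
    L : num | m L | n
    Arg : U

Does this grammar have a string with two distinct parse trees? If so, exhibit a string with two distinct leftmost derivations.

Witness: num / n

Derivation 1: T ⇒ T / U ⇒ U / U ⇒ L / U ⇒ num / U ⇒ num / L ⇒ num / n
Derivation 2: T ⇒ U ⇒ num / U ⇒ num / L ⇒ num / n

Two distinct leftmost derivations for the same string.

Ambiguous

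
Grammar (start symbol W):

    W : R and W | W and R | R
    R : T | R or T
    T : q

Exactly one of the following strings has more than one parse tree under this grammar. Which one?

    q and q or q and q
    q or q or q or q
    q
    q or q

q and q or q and q: 4 trees
q or q or q or q: 1 tree
q: 1 tree
q or q: 1 tree

q and q or q and q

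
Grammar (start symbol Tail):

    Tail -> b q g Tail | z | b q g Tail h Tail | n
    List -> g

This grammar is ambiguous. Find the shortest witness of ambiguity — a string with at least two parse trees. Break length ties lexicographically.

b q g b q g n h n

length 1: no string has ≥2 trees
length 4: no string has ≥2 trees
length 6: no string has ≥2 trees
length 7: no string has ≥2 trees
length 9: b q g b q g n h n has 2 parse trees

Two derivations of b q g b q g n h n:
  Tail ⇒ b q g Tail ⇒ b q g b q g Tail h Tail ⇒ b q g b q g n h Tail ⇒ b q g b q g n h n
  Tail ⇒ b q g Tail h Tail ⇒ b q g b q g Tail h Tail ⇒ b q g b q g n h Tail ⇒ b q g b q g n h n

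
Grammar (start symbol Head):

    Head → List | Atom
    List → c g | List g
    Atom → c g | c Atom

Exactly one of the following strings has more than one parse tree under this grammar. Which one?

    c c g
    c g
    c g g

c c g: 1 tree
c g: 2 trees
c g g: 1 tree

c g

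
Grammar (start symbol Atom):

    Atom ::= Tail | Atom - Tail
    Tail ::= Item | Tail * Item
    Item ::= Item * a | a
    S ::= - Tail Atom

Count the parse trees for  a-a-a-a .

Parse trees for a-a-a-a:
  [Atom [Atom [Atom [Atom [Tail [Item a]]] - [Tail [Item a]]] - [Tail [Item a]]] - [Tail [Item a]]]

1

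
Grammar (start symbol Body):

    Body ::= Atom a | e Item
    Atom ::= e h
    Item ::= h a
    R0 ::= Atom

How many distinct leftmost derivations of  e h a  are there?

2

Parse trees for e h a:
  [Body [Atom e h] a]
  [Body e [Item h a]]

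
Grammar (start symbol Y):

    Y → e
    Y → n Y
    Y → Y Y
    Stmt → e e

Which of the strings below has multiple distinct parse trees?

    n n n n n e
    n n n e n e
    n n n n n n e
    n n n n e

n n n n n e: 1 tree
n n n e n e: 4 trees
n n n n n n e: 1 tree
n n n n e: 1 tree

n n n e n e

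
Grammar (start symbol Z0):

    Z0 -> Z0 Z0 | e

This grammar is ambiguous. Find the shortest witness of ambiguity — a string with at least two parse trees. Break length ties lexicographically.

e e e

length 1: no string has ≥2 trees
length 2: no string has ≥2 trees
length 3: e e e has 2 parse trees

Two derivations of e e e:
  Z0 ⇒ Z0 Z0 ⇒ Z0 Z0 Z0 ⇒ e Z0 Z0 ⇒ e e Z0 ⇒ e e e
  Z0 ⇒ Z0 Z0 ⇒ e Z0 ⇒ e Z0 Z0 ⇒ e e Z0 ⇒ e e e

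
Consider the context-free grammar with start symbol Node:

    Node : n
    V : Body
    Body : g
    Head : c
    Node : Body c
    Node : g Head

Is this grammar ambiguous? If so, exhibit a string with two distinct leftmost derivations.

Witness: g c

Derivation 1: Node ⇒ Body c ⇒ g c
Derivation 2: Node ⇒ g Head ⇒ g c

Two distinct leftmost derivations for the same string.

Ambiguous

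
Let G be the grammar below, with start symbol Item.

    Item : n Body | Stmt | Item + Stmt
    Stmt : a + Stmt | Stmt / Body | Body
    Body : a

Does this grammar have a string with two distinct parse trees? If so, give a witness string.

Ambiguous

Witness: a + a

Derivation 1: Item ⇒ Stmt ⇒ a + Stmt ⇒ a + Body ⇒ a + a
Derivation 2: Item ⇒ Item + Stmt ⇒ Stmt + Stmt ⇒ Body + Stmt ⇒ a + Stmt ⇒ a + Body ⇒ a + a

Two distinct leftmost derivations for the same string.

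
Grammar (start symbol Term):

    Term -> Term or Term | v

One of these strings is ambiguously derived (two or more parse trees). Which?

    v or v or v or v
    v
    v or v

v or v or v or v: 5 trees
v: 1 tree
v or v: 1 tree

v or v or v or v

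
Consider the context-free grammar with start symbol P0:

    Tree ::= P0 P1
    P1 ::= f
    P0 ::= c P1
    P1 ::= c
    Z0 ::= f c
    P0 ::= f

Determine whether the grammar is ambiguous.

Unambiguous

(Tree, Z0 are unreachable from P0, so their rules don't affect L(P0).) Restricted to the reachable nonterminals, every rule has the form A → t or A → t B, and no two rules for the same A share a first terminal. The grammar encodes a DFA — one run per string.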